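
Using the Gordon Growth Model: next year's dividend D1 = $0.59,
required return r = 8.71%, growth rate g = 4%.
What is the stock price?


Formula: P = D1 / (r - g)
Spread: r - g = 0.0871 - 0.04 = 0.0471
Substituting: P = $0.59 / 0.0471
P = $12.53

$12.53


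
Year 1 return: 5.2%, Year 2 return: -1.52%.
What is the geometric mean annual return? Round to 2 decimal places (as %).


Formula: Geometric mean = ((1+r1)*(1+r2))^(1/2) - 1
Product: (1 + 0.052) * (1 + -0.0152) = 1.052 * 0.9848 = 1.03601
Square root: 1.03601^0.5 = 1.017846
Geometric mean = 1.017846 - 1 = 0.017846
As percentage: 1.78%

1.78%


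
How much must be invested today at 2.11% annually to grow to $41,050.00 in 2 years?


Formula: PV = FV / (1 + r)^n
Substituting: PV = $41,050.00 / (1 + 0.0211)^2
Discount factor: (1.0211)^2 = 1.042645
PV = $41,050.00 / 1.042645 = $39,371.01

$39,371.01


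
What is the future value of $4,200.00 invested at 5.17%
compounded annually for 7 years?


Formula: FV = P * (1 + r)^n
Substituting: FV = $4,200.00 * (1 + 0.0517)^7
Growth factor: (1.0517)^7 = 1.423125
FV = $4,200.00 * 1.423125 = $5,977.13

$5,977.13


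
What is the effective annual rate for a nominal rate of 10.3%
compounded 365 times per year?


Formula: EAR = (1 + r/m)^m - 1
Period rate: r/m = 0.103 / 365 = 0.000282
Compounding: (1 + 0.000282)^365 = 1.108475
EAR = 1.108475 - 1 = 0.108475

0.108475


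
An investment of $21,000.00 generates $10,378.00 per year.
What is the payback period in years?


Formula: Payback = investment / annual cash flow
Substituting: Payback = $21,000.00 / $10,378.00
Payback = 2.0235 years

2.0235 years


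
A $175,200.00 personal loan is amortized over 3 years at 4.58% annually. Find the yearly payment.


Formula: PMT = PV * r / (1 - (1+r)^(-n))
Denominator: 1 - (1 + 0.0458)^(-3) = 0.125713
Numerator: $175,200.00 * 0.0458 = 8024.16
PMT = 8024.16 / 0.125713 = $63,829.27

$63,829.27


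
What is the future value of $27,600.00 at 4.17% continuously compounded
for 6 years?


Formula: FV = P * e^(r*t)
Exponent: r*t = 0.0417 * 6 = 0.2502
e^(0.2502) = 1.284282
FV = $27,600.00 * 1.284282 = $35,446.19

$35,446.19


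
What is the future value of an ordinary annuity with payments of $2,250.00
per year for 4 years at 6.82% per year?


Formula: FV = PMT * ((1+r)^n - 1) / r
Growth factor: (1 + 0.0682)^4 = 1.301998
Numerator: 1.301998 - 1 = 0.301998
FV = $2,250.00 * 0.301998 / 0.0682 = $9,963.27

$9,963.27


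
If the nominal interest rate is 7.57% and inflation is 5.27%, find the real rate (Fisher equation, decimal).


Formula: (1 + r_real) = (1 + r_nom) / (1 + inflation)
Substituting: (1 + r_real) = 1.0757 / 1.0527
(1 + r_real) = 1.021849
r_real = 1.021849 - 1 = 0.021849

0.021849


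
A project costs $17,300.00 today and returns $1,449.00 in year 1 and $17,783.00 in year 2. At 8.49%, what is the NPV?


Formula: NPV = C0 + C1/(1+r) + C2/(1+r)^2
Discount C1: $1,449.00 / (1 + 0.0849) = $1,335.61
Discount C2: $17,783.00 / (1 + 0.0849)^2 = $15,108.65
NPV = -$17,300.00 + $1,335.61 + $15,108.65 = -$855.74

-$855.74


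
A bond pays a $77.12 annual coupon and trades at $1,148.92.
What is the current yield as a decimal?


Formula: Current yield = annual coupon / price
Substituting: CY = $77.12 / $1,148.92
CY = 0.067124

0.067124


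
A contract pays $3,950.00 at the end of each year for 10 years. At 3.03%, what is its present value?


Formula: PV = PMT * (1 - (1+r)^(-n)) / r
Discount factor: (1 + 0.0303)^(-10) = 0.74193
Bracket: 1 - 0.74193 = 0.25807
PV = $3,950.00 * 0.25807 / 0.0303 = $33,642.77

$33,642.77


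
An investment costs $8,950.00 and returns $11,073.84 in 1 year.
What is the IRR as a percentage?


Formula: IRR = C1/C0 - 1
Substituting: IRR = $11,073.84 / $8,950.00 - 1
Ratio: 1.237301 - 1 = 0.237301
IRR = 23.7301%

23.7301%


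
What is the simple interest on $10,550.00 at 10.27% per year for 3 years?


Formula: I = P * r * t
Substituting: I = $10,550.00 * 0.1027 * 3
Step: I = $10,550.00 * 0.3081
I = $3,250.46

$3,250.46


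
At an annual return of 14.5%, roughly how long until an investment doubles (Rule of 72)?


Formula: Years ≈ 72 / r
Substituting: Years ≈ 72 / 14.5
Years ≈ 5.0

5.0 years


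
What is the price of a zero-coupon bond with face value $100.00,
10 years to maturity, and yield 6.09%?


Formula: Price = FV / (1 + r)^n
Substituting: Price = $100.00 / (1 + 0.0609)^10
Discount factor: (1.0609)^10 = 1.806111
Price = $100.00 / 1.806111 = $55.37

$55.37


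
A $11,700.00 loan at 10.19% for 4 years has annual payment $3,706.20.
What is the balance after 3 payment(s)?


Formula: Balance = PV*(1+r)^k - PMT*((1+r)^k - 1)/r
Growth: (1 + 0.1019)^3 = 1.337909
Accumulated factor: ((1+r)^k - 1)/r = 3.316084
Balance = $11,700.00 * 1.337909 - $3,706.20 * 3.316084
Balance = $3,363.47

$3,363.47


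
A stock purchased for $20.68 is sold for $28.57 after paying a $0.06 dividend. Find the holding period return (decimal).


Formula: HPR = (P1 - P0 + D) / P0
Gain: $28.57 - $20.68 + $0.06 = $7.95
HPR = $7.95 / $20.68 = 0.3844

0.3844


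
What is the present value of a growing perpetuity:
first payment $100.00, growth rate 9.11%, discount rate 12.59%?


Formula: PV = C / (r - g)
Spread: r - g = 0.1259 - 0.0911 = 0.0348
Substituting: PV = $100.00 / 0.0348
PV = $2,873.56

$2,873.56


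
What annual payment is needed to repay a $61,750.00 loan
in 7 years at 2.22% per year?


Formula: PMT = PV * r / (1 - (1+r)^(-n))
Denominator: 1 - (1 + 0.0222)^(-7) = 0.142471
Numerator: $61,750.00 * 0.0222 = 1370.85
PMT = 1370.85 / 0.142471 = $9,621.96

$9,621.96


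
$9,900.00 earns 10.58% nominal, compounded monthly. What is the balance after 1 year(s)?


Formula: FV = P * (1 + r/m)^(m*t)
Period rate: r/m = 0.1058 / 12 = 0.008817
Total periods: m*t = 12 * 1 = 12
Growth factor: (1 + 0.008817)^12 = 1.111084
FV = $9,900.00 * 1.111084 = $10,999.73

$10,999.73


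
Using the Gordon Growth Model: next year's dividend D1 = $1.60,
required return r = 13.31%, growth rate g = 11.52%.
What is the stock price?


Formula: P = D1 / (r - g)
Spread: r - g = 0.1331 - 0.1152 = 0.0179
Substituting: P = $1.60 / 0.0179
P = $89.39

$89.39


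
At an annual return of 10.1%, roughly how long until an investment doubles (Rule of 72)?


Formula: Years ≈ 72 / r
Substituting: Years ≈ 72 / 10.1
Years ≈ 7.1

7.1 years


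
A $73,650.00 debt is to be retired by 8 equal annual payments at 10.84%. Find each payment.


Formula: PMT = PV * r / (1 - (1+r)^(-n))
Denominator: 1 - (1 + 0.1084)^(-8) = 0.561037
Numerator: $73,650.00 * 0.1084 = 7983.66
PMT = 7983.66 / 0.561037 = $14,230.18

$14,230.18


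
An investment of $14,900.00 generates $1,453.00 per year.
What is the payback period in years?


Formula: Payback = investment / annual cash flow
Substituting: Payback = $14,900.00 / $1,453.00
Payback = 10.2546 years

10.2546 years


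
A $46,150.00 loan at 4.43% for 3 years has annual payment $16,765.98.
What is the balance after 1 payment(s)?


Formula: Balance = PV*(1+r)^k - PMT*((1+r)^k - 1)/r
Growth: (1 + 0.0443)^1 = 1.0443
Accumulated factor: ((1+r)^k - 1)/r = 1.0
Balance = $46,150.00 * 1.0443 - $16,765.98 * 1.0
Balance = $31,428.47

$31,428.47


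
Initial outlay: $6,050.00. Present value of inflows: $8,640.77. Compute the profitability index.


Formula: PI = PV(cash flows) / initial investment
Substituting: PI = $8,640.77 / $6,050.00
PI = 1.4282

1.4282


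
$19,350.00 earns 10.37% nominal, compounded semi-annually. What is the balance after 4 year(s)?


Formula: FV = P * (1 + r/m)^(m*t)
Period rate: r/m = 0.1037 / 2 = 0.05185
Total periods: m*t = 2 * 4 = 8
Growth factor: (1 + 0.05185)^8 = 1.498409
FV = $19,350.00 * 1.498409 = $28,994.22

$28,994.22


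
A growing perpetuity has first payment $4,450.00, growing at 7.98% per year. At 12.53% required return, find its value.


Formula: PV = C / (r - g)
Spread: r - g = 0.1253 - 0.0798 = 0.0455
Substituting: PV = $4,450.00 / 0.0455
PV = $97,802.20

$97,802.20


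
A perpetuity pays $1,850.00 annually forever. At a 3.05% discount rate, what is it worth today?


Formula: PV = C / r
Substituting: PV = $1,850.00 / 0.0305
PV = $60,655.74

$60,655.74


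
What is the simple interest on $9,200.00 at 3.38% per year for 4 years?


Formula: I = P * r * t
Substituting: I = $9,200.00 * 0.0338 * 4
Step: I = $9,200.00 * 0.1352
I = $1,243.84

$1,243.84


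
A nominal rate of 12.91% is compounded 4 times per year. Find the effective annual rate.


Formula: EAR = (1 + r/m)^m - 1
Period rate: r/m = 0.1291 / 4 = 0.032275
Compounding: (1 + 0.032275)^4 = 1.135486
EAR = 1.135486 - 1 = 0.135486

0.135486


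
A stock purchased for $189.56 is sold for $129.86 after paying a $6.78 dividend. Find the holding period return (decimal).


Formula: HPR = (P1 - P0 + D) / P0
Gain: $129.86 - $189.56 + $6.78 = -$52.92
HPR = -$52.92 / $189.56 = -0.2792

-0.2792


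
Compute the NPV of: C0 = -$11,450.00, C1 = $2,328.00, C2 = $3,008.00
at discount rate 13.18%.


Formula: NPV = C0 + C1/(1+r) + C2/(1+r)^2
Discount C1: $2,328.00 / (1 + 0.1318) = $2,056.90
Discount C2: $3,008.00 / (1 + 0.1318)^2 = $2,348.22
NPV = -$11,450.00 + $2,056.90 + $2,348.22 = -$7,044.88

-$7,044.88


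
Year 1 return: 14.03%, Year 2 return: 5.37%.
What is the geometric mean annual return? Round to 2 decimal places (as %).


Formula: Geometric mean = ((1+r1)*(1+r2))^(1/2) - 1
Product: (1 + 0.1403) * (1 + 0.0537) = 1.1403 * 1.0537 = 1.201534
Square root: 1.201534^0.5 = 1.096145
Geometric mean = 1.096145 - 1 = 0.096145
As percentage: 9.61%

9.61%


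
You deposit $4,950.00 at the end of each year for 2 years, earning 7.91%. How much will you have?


Formula: FV = PMT * ((1+r)^n - 1) / r
Growth factor: (1 + 0.0791)^2 = 1.164457
Numerator: 1.164457 - 1 = 0.164457
FV = $4,950.00 * 0.164457 / 0.0791 = $10,291.55

$10,291.55


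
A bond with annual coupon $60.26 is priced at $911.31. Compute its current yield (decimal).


Formula: Current yield = annual coupon / price
Substituting: CY = $60.26 / $911.31
CY = 0.066125

0.066125


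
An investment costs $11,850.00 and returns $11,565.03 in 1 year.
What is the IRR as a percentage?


Formula: IRR = C1/C0 - 1
Substituting: IRR = $11,565.03 / $11,850.00 - 1
Ratio: 0.975952 - 1 = -0.024048
IRR = -2.4048%

-2.4048%


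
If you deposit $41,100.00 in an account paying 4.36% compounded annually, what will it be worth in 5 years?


Formula: FV = P * (1 + r)^n
Substituting: FV = $41,100.00 * (1 + 0.0436)^5
Growth factor: (1.0436)^5 = 1.237857
FV = $41,100.00 * 1.237857 = $50,875.91

$50,875.91


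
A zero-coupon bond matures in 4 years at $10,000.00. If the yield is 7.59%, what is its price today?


Formula: Price = FV / (1 + r)^n
Substituting: Price = $10,000.00 / (1 + 0.0759)^4
Discount factor: (1.0759)^4 = 1.339947
Price = $10,000.00 / 1.339947 = $7,462.98

$7,462.98


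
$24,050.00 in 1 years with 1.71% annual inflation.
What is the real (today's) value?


Formula: Real value = nominal / (1 + inflation)^years
Price level: (1 + 0.0171)^1 = 1.0171
Real value = $24,050.00 / 1.0171 = $23,645.66

$23,645.66


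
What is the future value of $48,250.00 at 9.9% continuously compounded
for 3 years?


Formula: FV = P * e^(r*t)
Exponent: r*t = 0.099 * 3 = 0.297
e^(0.297) = 1.345815
FV = $48,250.00 * 1.345815 = $64,935.59

$64,935.59


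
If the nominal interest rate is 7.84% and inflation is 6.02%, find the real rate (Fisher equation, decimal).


Formula: (1 + r_real) = (1 + r_nom) / (1 + inflation)
Substituting: (1 + r_real) = 1.0784 / 1.0602
(1 + r_real) = 1.017167
r_real = 1.017167 - 1 = 0.017167

0.017167


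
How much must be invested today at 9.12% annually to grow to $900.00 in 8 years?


Formula: PV = FV / (1 + r)^n
Substituting: PV = $900.00 / (1 + 0.0912)^8
Discount factor: (1.0912)^8 = 2.01018
PV = $900.00 / 2.01018 = $447.72

$447.72


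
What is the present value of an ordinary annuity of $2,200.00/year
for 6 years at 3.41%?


Formula: PV = PMT * (1 - (1+r)^(-n)) / r
Discount factor: (1 + 0.0341)^(-6) = 0.817758
Bracket: 1 - 0.817758 = 0.182242
PV = $2,200.00 * 0.182242 / 0.0341 = $11,757.55

$11,757.55


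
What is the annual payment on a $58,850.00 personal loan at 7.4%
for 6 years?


Formula: PMT = PV * r / (1 - (1+r)^(-n))
Denominator: 1 - (1 + 0.074)^(-6) = 0.34841
Numerator: $58,850.00 * 0.074 = 4354.9
PMT = 4354.9 / 0.34841 = $12,499.35

$12,499.35


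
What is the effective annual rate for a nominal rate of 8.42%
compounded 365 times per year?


Formula: EAR = (1 + r/m)^m - 1
Period rate: r/m = 0.0842 / 365 = 0.000231
Compounding: (1 + 0.000231)^365 = 1.087836
EAR = 1.087836 - 1 = 0.087836

0.087836


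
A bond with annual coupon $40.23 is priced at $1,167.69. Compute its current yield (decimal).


Formula: Current yield = annual coupon / price
Substituting: CY = $40.23 / $1,167.69
CY = 0.034453

0.034453


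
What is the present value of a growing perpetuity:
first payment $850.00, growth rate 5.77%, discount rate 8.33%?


Formula: PV = C / (r - g)
Spread: r - g = 0.0833 - 0.0577 = 0.0256
Substituting: PV = $850.00 / 0.0256
PV = $33,203.13

$33,203.13


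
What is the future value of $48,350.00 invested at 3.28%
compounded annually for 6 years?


Formula: FV = P * (1 + r)^n
Substituting: FV = $48,350.00 * (1 + 0.0328)^6
Growth factor: (1.0328)^6 = 1.213661
FV = $48,350.00 * 1.213661 = $58,680.51

$58,680.51


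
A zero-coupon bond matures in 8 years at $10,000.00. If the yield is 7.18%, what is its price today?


Formula: Price = FV / (1 + r)^n
Substituting: Price = $10,000.00 / (1 + 0.0718)^8
Discount factor: (1.0718)^8 = 1.741446
Price = $10,000.00 / 1.741446 = $5,742.35

$5,742.35


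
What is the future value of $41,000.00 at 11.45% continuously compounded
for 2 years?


Formula: FV = P * e^(r*t)
Exponent: r*t = 0.1145 * 2 = 0.229
e^(0.229) = 1.257342
FV = $41,000.00 * 1.257342 = $51,551.02

$51,551.02


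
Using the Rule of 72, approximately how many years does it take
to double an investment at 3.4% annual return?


Formula: Years ≈ 72 / r
Substituting: Years ≈ 72 / 3.4
Years ≈ 21.2

21.2 years


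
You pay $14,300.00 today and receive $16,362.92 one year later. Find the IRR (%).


Formula: IRR = C1/C0 - 1
Substituting: IRR = $16,362.92 / $14,300.00 - 1
Ratio: 1.14426 - 1 = 0.14426
IRR = 14.426%

14.426%


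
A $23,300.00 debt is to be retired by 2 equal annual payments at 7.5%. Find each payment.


Formula: PMT = PV * r / (1 - (1+r)^(-n))
Denominator: 1 - (1 + 0.075)^(-2) = 0.134667
Numerator: $23,300.00 * 0.075 = 1747.5
PMT = 1747.5 / 0.134667 = $12,976.42

$12,976.42


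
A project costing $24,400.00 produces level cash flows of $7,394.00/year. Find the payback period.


Formula: Payback = investment / annual cash flow
Substituting: Payback = $24,400.00 / $7,394.00
Payback = 3.3 years

3.3 years


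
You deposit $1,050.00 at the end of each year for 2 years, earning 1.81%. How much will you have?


Formula: FV = PMT * ((1+r)^n - 1) / r
Growth factor: (1 + 0.0181)^2 = 1.036528
Numerator: 1.036528 - 1 = 0.036528
FV = $1,050.00 * 0.036528 / 0.0181 = $2,119.01

$2,119.01


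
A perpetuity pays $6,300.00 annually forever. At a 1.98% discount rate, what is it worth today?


Formula: PV = C / r
Substituting: PV = $6,300.00 / 0.0198
PV = $318,181.82

$318,181.82


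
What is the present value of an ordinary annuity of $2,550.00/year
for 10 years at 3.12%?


Formula: PV = PMT * (1 - (1+r)^(-n)) / r
Discount factor: (1 + 0.0312)^(-10) = 0.73548
Bracket: 1 - 0.73548 = 0.26452
PV = $2,550.00 * 0.26452 / 0.0312 = $21,619.41

$21,619.41


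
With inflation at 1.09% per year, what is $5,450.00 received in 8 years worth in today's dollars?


Formula: Real value = nominal / (1 + inflation)^years
Price level: (1 + 0.0109)^8 = 1.0906
Real value = $5,450.00 / 1.0906 = $4,997.25

$4,997.25


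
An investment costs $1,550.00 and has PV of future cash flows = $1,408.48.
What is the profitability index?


Formula: PI = PV(cash flows) / initial investment
Substituting: PI = $1,408.48 / $1,550.00
PI = 0.9087

0.9087


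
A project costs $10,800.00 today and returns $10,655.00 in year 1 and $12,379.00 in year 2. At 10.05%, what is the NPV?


Formula: NPV = C0 + C1/(1+r) + C2/(1+r)^2
Discount C1: $10,655.00 / (1 + 0.1005) = $9,681.96
Discount C2: $12,379.00 / (1 + 0.1005)^2 = $10,221.28
NPV = -$10,800.00 + $9,681.96 + $10,221.28 = $9,103.25

$9,103.25


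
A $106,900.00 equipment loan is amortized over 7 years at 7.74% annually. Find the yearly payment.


Formula: PMT = PV * r / (1 - (1+r)^(-n))
Denominator: 1 - (1 + 0.0774)^(-7) = 0.406581
Numerator: $106,900.00 * 0.0774 = 8274.06
PMT = 8274.06 / 0.406581 = $20,350.32

$20,350.32


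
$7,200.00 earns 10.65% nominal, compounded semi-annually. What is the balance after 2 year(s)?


Formula: FV = P * (1 + r/m)^(m*t)
Period rate: r/m = 0.1065 / 2 = 0.05325
Total periods: m*t = 2 * 2 = 4
Growth factor: (1 + 0.05325)^4 = 1.230625
FV = $7,200.00 * 1.230625 = $8,860.50

$8,860.50


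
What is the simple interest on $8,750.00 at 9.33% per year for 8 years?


Formula: I = P * r * t
Substituting: I = $8,750.00 * 0.0933 * 8
Step: I = $8,750.00 * 0.7464
I = $6,531.00

$6,531.00


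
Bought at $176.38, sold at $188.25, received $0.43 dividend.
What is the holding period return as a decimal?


Formula: HPR = (P1 - P0 + D) / P0
Gain: $188.25 - $176.38 + $0.43 = $12.30
HPR = $12.30 / $176.38 = 0.0697

0.0697


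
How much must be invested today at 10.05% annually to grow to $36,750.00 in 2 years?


Formula: PV = FV / (1 + r)^n
Substituting: PV = $36,750.00 / (1 + 0.1005)^2
Discount factor: (1.1005)^2 = 1.2111
PV = $36,750.00 / 1.2111 = $30,344.31

$30,344.31


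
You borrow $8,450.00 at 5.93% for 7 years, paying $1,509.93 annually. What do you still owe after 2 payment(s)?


Formula: Balance = PV*(1+r)^k - PMT*((1+r)^k - 1)/r
Growth: (1 + 0.0593)^2 = 1.122116
Accumulated factor: ((1+r)^k - 1)/r = 2.0593
Balance = $8,450.00 * 1.122116 - $1,509.93 * 2.0593
Balance = $6,372.49

$6,372.49


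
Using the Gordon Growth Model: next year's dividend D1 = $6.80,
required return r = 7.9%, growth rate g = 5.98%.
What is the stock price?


Formula: P = D1 / (r - g)
Spread: r - g = 0.079 - 0.0598 = 0.0192
Substituting: P = $6.80 / 0.0192
P = $354.17

$354.17


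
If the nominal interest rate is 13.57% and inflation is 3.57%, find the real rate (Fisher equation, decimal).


Formula: (1 + r_real) = (1 + r_nom) / (1 + inflation)
Substituting: (1 + r_real) = 1.1357 / 1.0357
(1 + r_real) = 1.096553
r_real = 1.096553 - 1 = 0.096553

0.096553


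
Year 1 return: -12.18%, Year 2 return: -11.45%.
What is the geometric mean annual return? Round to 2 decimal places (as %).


Formula: Geometric mean = ((1+r1)*(1+r2))^(1/2) - 1
Product: (1 + -0.1218) * (1 + -0.1145) = 0.8782 * 0.8855 = 0.777646
Square root: 0.777646^0.5 = 0.881842
Geometric mean = 0.881842 - 1 = -0.118158
As percentage: -11.82%

-11.82%


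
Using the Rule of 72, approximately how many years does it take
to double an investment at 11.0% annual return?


Formula: Years ≈ 72 / r
Substituting: Years ≈ 72 / 11.0
Years ≈ 6.5

6.5 years


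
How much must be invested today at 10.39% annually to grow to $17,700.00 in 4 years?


Formula: PV = FV / (1 + r)^n
Substituting: PV = $17,700.00 / (1 + 0.1039)^4
Discount factor: (1.1039)^4 = 1.484974
PV = $17,700.00 / 1.484974 = $11,919.40

$11,919.40


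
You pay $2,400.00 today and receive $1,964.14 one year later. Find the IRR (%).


Formula: IRR = C1/C0 - 1
Substituting: IRR = $1,964.14 / $2,400.00 - 1
Ratio: 0.818392 - 1 = -0.181608
IRR = -18.1608%

-18.1608%


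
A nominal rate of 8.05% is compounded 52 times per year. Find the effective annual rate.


Formula: EAR = (1 + r/m)^m - 1
Period rate: r/m = 0.0805 / 52 = 0.001548
Compounding: (1 + 0.001548)^52 = 1.083761
EAR = 1.083761 - 1 = 0.083761

0.083761


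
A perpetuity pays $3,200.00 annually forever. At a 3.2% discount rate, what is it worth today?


Formula: PV = C / r
Substituting: PV = $3,200.00 / 0.032
PV = $100,000.00

$100,000.00


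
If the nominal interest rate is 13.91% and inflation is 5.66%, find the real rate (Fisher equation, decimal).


Formula: (1 + r_real) = (1 + r_nom) / (1 + inflation)
Substituting: (1 + r_real) = 1.1391 / 1.0566
(1 + r_real) = 1.078081
r_real = 1.078081 - 1 = 0.078081

0.078081


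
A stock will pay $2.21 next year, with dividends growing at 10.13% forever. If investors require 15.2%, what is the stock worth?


Formula: P = D1 / (r - g)
Spread: r - g = 0.152 - 0.1013 = 0.0507
Substituting: P = $2.21 / 0.0507
P = $43.59

$43.59


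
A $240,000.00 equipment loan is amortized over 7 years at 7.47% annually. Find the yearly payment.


Formula: PMT = PV * r / (1 - (1+r)^(-n))
Denominator: 1 - (1 + 0.0747)^(-7) = 0.396066
Numerator: $240,000.00 * 0.0747 = 17928.0
PMT = 17928.0 / 0.396066 = $45,265.15

$45,265.15


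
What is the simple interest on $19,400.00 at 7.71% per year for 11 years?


Formula: I = P * r * t
Substituting: I = $19,400.00 * 0.0771 * 11
Step: I = $19,400.00 * 0.8481
I = $16,453.14

$16,453.14


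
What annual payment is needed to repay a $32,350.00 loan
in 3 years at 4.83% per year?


Formula: PMT = PV * r / (1 - (1+r)^(-n))
Denominator: 1 - (1 + 0.0483)^(-3) = 0.131953
Numerator: $32,350.00 * 0.0483 = 1562.505
PMT = 1562.505 / 0.131953 = $11,841.38

$11,841.38


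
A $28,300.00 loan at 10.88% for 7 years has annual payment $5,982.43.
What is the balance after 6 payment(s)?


Formula: Balance = PV*(1+r)^k - PMT*((1+r)^k - 1)/r
Growth: (1 + 0.1088)^6 = 1.858315
Accumulated factor: ((1+r)^k - 1)/r = 7.888923
Balance = $28,300.00 * 1.858315 - $5,982.43 * 7.888923
Balance = $5,395.38

$5,395.38


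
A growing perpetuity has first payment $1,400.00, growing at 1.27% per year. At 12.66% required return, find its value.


Formula: PV = C / (r - g)
Spread: r - g = 0.1266 - 0.0127 = 0.1139
Substituting: PV = $1,400.00 / 0.1139
PV = $12,291.48

$12,291.48


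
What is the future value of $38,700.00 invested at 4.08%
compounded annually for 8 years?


Formula: FV = P * (1 + r)^n
Substituting: FV = $38,700.00 * (1 + 0.0408)^8
Growth factor: (1.0408)^8 = 1.377014
FV = $38,700.00 * 1.377014 = $53,290.43

$53,290.43


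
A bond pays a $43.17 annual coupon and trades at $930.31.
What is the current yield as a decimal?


Formula: Current yield = annual coupon / price
Substituting: CY = $43.17 / $930.31
CY = 0.046404

0.046404


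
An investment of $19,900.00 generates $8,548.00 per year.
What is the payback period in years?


Formula: Payback = investment / annual cash flow
Substituting: Payback = $19,900.00 / $8,548.00
Payback = 2.328 years

2.328 years


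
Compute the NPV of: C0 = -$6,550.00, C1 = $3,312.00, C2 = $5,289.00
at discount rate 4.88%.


Formula: NPV = C0 + C1/(1+r) + C2/(1+r)^2
Discount C1: $3,312.00 / (1 + 0.0488) = $3,157.89
Discount C2: $5,289.00 / (1 + 0.0488)^2 = $4,808.26
NPV = -$6,550.00 + $3,157.89 + $4,808.26 = $1,416.16

$1,416.16


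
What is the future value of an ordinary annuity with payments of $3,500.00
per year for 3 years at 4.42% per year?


Formula: FV = PMT * ((1+r)^n - 1) / r
Growth factor: (1 + 0.0442)^3 = 1.138547
Numerator: 1.138547 - 1 = 0.138547
FV = $3,500.00 * 0.138547 / 0.0442 = $10,970.94

$10,970.94


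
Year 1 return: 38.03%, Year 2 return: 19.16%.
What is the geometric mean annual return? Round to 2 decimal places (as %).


Formula: Geometric mean = ((1+r1)*(1+r2))^(1/2) - 1
Product: (1 + 0.3803) * (1 + 0.1916) = 1.3803 * 1.1916 = 1.644765
Square root: 1.644765^0.5 = 1.282484
Geometric mean = 1.282484 - 1 = 0.282484
As percentage: 28.25%

28.25%


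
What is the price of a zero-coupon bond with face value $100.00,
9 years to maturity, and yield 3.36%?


Formula: Price = FV / (1 + r)^n
Substituting: Price = $100.00 / (1 + 0.0336)^9
Discount factor: (1.0336)^9 = 1.346395
Price = $100.00 / 1.346395 = $74.27

$74.27


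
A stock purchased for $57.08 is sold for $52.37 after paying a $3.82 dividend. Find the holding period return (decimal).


Formula: HPR = (P1 - P0 + D) / P0
Gain: $52.37 - $57.08 + $3.82 = -$0.89
HPR = -$0.89 / $57.08 = -0.0156

-0.0156


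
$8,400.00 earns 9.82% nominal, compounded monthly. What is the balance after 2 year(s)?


Formula: FV = P * (1 + r/m)^(m*t)
Period rate: r/m = 0.0982 / 12 = 0.008183
Total periods: m*t = 12 * 2 = 24
Growth factor: (1 + 0.008183)^24 = 1.216041
FV = $8,400.00 * 1.216041 = $10,214.75

$10,214.75


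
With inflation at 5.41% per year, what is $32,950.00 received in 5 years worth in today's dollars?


Formula: Real value = nominal / (1 + inflation)^years
Price level: (1 + 0.0541)^5 = 1.301395
Real value = $32,950.00 / 1.301395 = $25,318.99

$25,318.99


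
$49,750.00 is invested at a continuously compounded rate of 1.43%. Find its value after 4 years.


Formula: FV = P * e^(r*t)
Exponent: r*t = 0.0143 * 4 = 0.0572
e^(0.0572) = 1.058868
FV = $49,750.00 * 1.058868 = $52,678.66

$52,678.66


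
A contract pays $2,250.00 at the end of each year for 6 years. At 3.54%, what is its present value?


Formula: PV = PMT * (1 - (1+r)^(-n)) / r
Discount factor: (1 + 0.0354)^(-6) = 0.811617
Bracket: 1 - 0.811617 = 0.188383
PV = $2,250.00 * 0.188383 / 0.0354 = $11,973.51

$11,973.51


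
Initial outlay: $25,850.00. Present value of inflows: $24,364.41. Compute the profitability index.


Formula: PI = PV(cash flows) / initial investment
Substituting: PI = $24,364.41 / $25,850.00
PI = 0.9425

0.9425


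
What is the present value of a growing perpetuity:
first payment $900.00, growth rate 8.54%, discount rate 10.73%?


Formula: PV = C / (r - g)
Spread: r - g = 0.1073 - 0.0854 = 0.0219
Substituting: PV = $900.00 / 0.0219
PV = $41,095.89

$41,095.89


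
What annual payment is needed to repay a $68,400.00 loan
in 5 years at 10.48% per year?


Formula: PMT = PV * r / (1 - (1+r)^(-n))
Denominator: 1 - (1 + 0.1048)^(-5) = 0.39245
Numerator: $68,400.00 * 0.1048 = 7168.32
PMT = 7168.32 / 0.39245 = $18,265.54

$18,265.54


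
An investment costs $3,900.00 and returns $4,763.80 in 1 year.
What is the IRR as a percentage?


Formula: IRR = C1/C0 - 1
Substituting: IRR = $4,763.80 / $3,900.00 - 1
Ratio: 1.221487 - 1 = 0.221487
IRR = 22.1487%

22.1487%


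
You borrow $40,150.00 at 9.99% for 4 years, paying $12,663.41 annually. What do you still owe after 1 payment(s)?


Formula: Balance = PV*(1+r)^k - PMT*((1+r)^k - 1)/r
Growth: (1 + 0.0999)^1 = 1.0999
Accumulated factor: ((1+r)^k - 1)/r = 1.0
Balance = $40,150.00 * 1.0999 - $12,663.41 * 1.0
Balance = $31,497.58

$31,497.58


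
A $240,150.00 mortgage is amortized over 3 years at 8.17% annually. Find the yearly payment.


Formula: PMT = PV * r / (1 - (1+r)^(-n))
Denominator: 1 - (1 + 0.0817)^(-3) = 0.209905
Numerator: $240,150.00 * 0.0817 = 19620.255
PMT = 19620.255 / 0.209905 = $93,472.23

$93,472.23


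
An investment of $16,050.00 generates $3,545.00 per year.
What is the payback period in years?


Formula: Payback = investment / annual cash flow
Substituting: Payback = $16,050.00 / $3,545.00
Payback = 4.5275 years

4.5275 years


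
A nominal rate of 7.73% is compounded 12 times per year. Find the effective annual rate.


Formula: EAR = (1 + r/m)^m - 1
Period rate: r/m = 0.0773 / 12 = 0.006442
Compounding: (1 + 0.006442)^12 = 1.080098
EAR = 1.080098 - 1 = 0.080098

0.080098


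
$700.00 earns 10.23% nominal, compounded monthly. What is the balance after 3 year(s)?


Formula: FV = P * (1 + r/m)^(m*t)
Period rate: r/m = 0.1023 / 12 = 0.008525
Total periods: m*t = 12 * 3 = 36
Growth factor: (1 + 0.008525)^36 = 1.357438
FV = $700.00 * 1.357438 = $950.21

$950.21


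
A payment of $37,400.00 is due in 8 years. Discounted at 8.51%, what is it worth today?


Formula: PV = FV / (1 + r)^n
Substituting: PV = $37,400.00 / (1 + 0.0851)^8
Discount factor: (1.0851)^8 = 1.922021
PV = $37,400.00 / 1.922021 = $19,458.69

$19,458.69


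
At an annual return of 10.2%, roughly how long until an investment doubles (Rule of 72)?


Formula: Years ≈ 72 / r
Substituting: Years ≈ 72 / 10.2
Years ≈ 7.1

7.1 years


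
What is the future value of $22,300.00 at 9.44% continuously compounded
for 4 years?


Formula: FV = P * e^(r*t)
Exponent: r*t = 0.0944 * 4 = 0.3776
e^(0.3776) = 1.458779
FV = $22,300.00 * 1.458779 = $32,530.78

$32,530.78


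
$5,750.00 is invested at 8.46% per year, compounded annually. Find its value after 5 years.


Formula: FV = P * (1 + r)^n
Substituting: FV = $5,750.00 * (1 + 0.0846)^5
Growth factor: (1.0846)^5 = 1.500887
FV = $5,750.00 * 1.500887 = $8,630.10

$8,630.10


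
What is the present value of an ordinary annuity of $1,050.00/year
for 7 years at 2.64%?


Formula: PV = PMT * (1 - (1+r)^(-n)) / r
Discount factor: (1 + 0.0264)^(-7) = 0.833266
Bracket: 1 - 0.833266 = 0.166734
PV = $1,050.00 * 0.166734 / 0.0264 = $6,631.48

$6,631.48


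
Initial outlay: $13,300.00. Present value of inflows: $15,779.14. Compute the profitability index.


Formula: PI = PV(cash flows) / initial investment
Substituting: PI = $15,779.14 / $13,300.00
PI = 1.1864

1.1864


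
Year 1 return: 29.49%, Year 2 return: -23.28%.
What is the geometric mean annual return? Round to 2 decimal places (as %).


Formula: Geometric mean = ((1+r1)*(1+r2))^(1/2) - 1
Product: (1 + 0.2949) * (1 + -0.2328) = 1.2949 * 0.7672 = 0.993447
Square root: 0.993447^0.5 = 0.996718
Geometric mean = 0.996718 - 1 = -0.003282
As percentage: -0.33%

-0.33%


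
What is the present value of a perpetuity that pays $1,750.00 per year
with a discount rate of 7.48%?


Formula: PV = C / r
Substituting: PV = $1,750.00 / 0.0748
PV = $23,395.72

$23,395.72


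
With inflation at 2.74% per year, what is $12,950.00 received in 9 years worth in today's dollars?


Formula: Real value = nominal / (1 + inflation)^years
Price level: (1 + 0.0274)^9 = 1.275428
Real value = $12,950.00 / 1.275428 = $10,153.45

$10,153.45


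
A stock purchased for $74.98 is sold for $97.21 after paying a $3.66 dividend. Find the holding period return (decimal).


Formula: HPR = (P1 - P0 + D) / P0
Gain: $97.21 - $74.98 + $3.66 = $25.89
HPR = $25.89 / $74.98 = 0.3453

0.3453


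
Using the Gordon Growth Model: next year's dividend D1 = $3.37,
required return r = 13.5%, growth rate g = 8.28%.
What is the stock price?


Formula: P = D1 / (r - g)
Spread: r - g = 0.135 - 0.0828 = 0.0522
Substituting: P = $3.37 / 0.0522
P = $64.56

$64.56


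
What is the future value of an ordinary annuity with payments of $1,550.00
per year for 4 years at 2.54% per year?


Formula: FV = PMT * ((1+r)^n - 1) / r
Growth factor: (1 + 0.0254)^4 = 1.105537
Numerator: 1.105537 - 1 = 0.105537
FV = $1,550.00 * 0.105537 / 0.0254 = $6,440.25

$6,440.25


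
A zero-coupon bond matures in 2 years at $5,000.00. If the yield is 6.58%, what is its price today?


Formula: Price = FV / (1 + r)^n
Substituting: Price = $5,000.00 / (1 + 0.0658)^2
Discount factor: (1.0658)^2 = 1.13593
Price = $5,000.00 / 1.13593 = $4,401.68

$4,401.68


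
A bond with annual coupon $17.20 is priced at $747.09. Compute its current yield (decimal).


Formula: Current yield = annual coupon / price
Substituting: CY = $17.20 / $747.09
CY = 0.023023

0.023023


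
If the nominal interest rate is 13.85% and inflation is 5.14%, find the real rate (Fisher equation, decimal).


Formula: (1 + r_real) = (1 + r_nom) / (1 + inflation)
Substituting: (1 + r_real) = 1.1385 / 1.0514
(1 + r_real) = 1.082842
r_real = 1.082842 - 1 = 0.082842

0.082842


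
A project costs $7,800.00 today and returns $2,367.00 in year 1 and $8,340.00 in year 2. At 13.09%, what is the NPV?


Formula: NPV = C0 + C1/(1+r) + C2/(1+r)^2
Discount C1: $2,367.00 / (1 + 0.1309) = $2,093.02
Discount C2: $8,340.00 / (1 + 0.1309)^2 = $6,521.05
NPV = -$7,800.00 + $2,093.02 + $6,521.05 = $814.07

$814.07


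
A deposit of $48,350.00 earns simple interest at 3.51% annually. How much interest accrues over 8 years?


Formula: I = P * r * t
Substituting: I = $48,350.00 * 0.0351 * 8
Step: I = $48,350.00 * 0.2808
I = $13,576.68

$13,576.68


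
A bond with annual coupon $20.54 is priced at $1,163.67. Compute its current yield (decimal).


Formula: Current yield = annual coupon / price
Substituting: CY = $20.54 / $1,163.67
CY = 0.017651

0.017651


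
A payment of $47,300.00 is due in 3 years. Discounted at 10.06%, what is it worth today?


Formula: PV = FV / (1 + r)^n
Substituting: PV = $47,300.00 / (1 + 0.1006)^3
Discount factor: (1.1006)^3 = 1.333179
PV = $47,300.00 / 1.333179 = $35,479.10

$35,479.10


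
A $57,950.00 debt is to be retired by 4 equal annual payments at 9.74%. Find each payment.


Formula: PMT = PV * r / (1 - (1+r)^(-n))
Denominator: 1 - (1 + 0.0974)^(-4) = 0.310491
Numerator: $57,950.00 * 0.0974 = 5644.33
PMT = 5644.33 / 0.310491 = $18,178.75

$18,178.75


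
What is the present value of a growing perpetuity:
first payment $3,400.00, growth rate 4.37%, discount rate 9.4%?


Formula: PV = C / (r - g)
Spread: r - g = 0.094 - 0.0437 = 0.0503
Substituting: PV = $3,400.00 / 0.0503
PV = $67,594.43

$67,594.43


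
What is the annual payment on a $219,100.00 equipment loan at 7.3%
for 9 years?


Formula: PMT = PV * r / (1 - (1+r)^(-n))
Denominator: 1 - (1 + 0.073)^(-9) = 0.469601
Numerator: $219,100.00 * 0.073 = 15994.3
PMT = 15994.3 / 0.469601 = $34,059.32

$34,059.32


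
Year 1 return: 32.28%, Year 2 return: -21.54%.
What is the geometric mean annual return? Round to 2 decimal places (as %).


Formula: Geometric mean = ((1+r1)*(1+r2))^(1/2) - 1
Product: (1 + 0.3228) * (1 + -0.2154) = 1.3228 * 0.7846 = 1.037869
Square root: 1.037869^0.5 = 1.018758
Geometric mean = 1.018758 - 1 = 0.018758
As percentage: 1.88%

1.88%


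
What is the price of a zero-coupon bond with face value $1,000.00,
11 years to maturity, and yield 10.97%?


Formula: Price = FV / (1 + r)^n
Substituting: Price = $1,000.00 / (1 + 0.1097)^11
Discount factor: (1.1097)^11 = 3.1424
Price = $1,000.00 / 3.1424 = $318.23

$318.23


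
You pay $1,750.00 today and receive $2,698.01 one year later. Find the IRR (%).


Formula: IRR = C1/C0 - 1
Substituting: IRR = $2,698.01 / $1,750.00 - 1
Ratio: 1.54172 - 1 = 0.54172
IRR = 54.172%

54.172%


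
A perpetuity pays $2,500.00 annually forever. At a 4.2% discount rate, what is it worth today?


Formula: PV = C / r
Substituting: PV = $2,500.00 / 0.042
PV = $59,523.81

$59,523.81


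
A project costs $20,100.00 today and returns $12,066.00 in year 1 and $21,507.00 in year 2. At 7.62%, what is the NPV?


Formula: NPV = C0 + C1/(1+r) + C2/(1+r)^2
Discount C1: $12,066.00 / (1 + 0.0762) = $11,211.67
Discount C2: $21,507.00 / (1 + 0.0762)^2 = $18,569.23
NPV = -$20,100.00 + $11,211.67 + $18,569.23 = $9,680.90

$9,680.90


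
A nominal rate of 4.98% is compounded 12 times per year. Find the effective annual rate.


Formula: EAR = (1 + r/m)^m - 1
Period rate: r/m = 0.0498 / 12 = 0.00415
Compounding: (1 + 0.00415)^12 = 1.050953
EAR = 1.050953 - 1 = 0.050953

0.050953


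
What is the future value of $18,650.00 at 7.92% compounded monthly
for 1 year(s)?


Formula: FV = P * (1 + r/m)^(m*t)
Period rate: r/m = 0.0792 / 12 = 0.0066
Total periods: m*t = 12 * 1 = 12
Growth factor: (1 + 0.0066)^12 = 1.082139
FV = $18,650.00 * 1.082139 = $20,181.90

$20,181.90


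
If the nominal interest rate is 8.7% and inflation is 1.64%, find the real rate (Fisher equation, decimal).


Formula: (1 + r_real) = (1 + r_nom) / (1 + inflation)
Substituting: (1 + r_real) = 1.087 / 1.0164
(1 + r_real) = 1.069461
r_real = 1.069461 - 1 = 0.069461

0.069461


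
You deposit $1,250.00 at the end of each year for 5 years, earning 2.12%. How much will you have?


Formula: FV = PMT * ((1+r)^n - 1) / r
Growth factor: (1 + 0.0212)^5 = 1.110591
Numerator: 1.110591 - 1 = 0.110591
FV = $1,250.00 * 0.110591 / 0.0212 = $6,520.68

$6,520.68


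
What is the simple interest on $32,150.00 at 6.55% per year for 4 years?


Formula: I = P * r * t
Substituting: I = $32,150.00 * 0.0655 * 4
Step: I = $32,150.00 * 0.262
I = $8,423.30

$8,423.30


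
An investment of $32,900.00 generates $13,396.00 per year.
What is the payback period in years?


Formula: Payback = investment / annual cash flow
Substituting: Payback = $32,900.00 / $13,396.00
Payback = 2.456 years

2.456 years


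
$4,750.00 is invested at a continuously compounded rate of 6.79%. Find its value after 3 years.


Formula: FV = P * e^(r*t)
Exponent: r*t = 0.0679 * 3 = 0.2037
e^(0.2037) = 1.22593
FV = $4,750.00 * 1.22593 = $5,823.17

$5,823.17


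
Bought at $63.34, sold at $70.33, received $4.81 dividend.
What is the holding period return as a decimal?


Formula: HPR = (P1 - P0 + D) / P0
Gain: $70.33 - $63.34 + $4.81 = $11.80
HPR = $11.80 / $63.34 = 0.1863

0.1863


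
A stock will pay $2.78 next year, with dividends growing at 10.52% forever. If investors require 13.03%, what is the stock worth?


Formula: P = D1 / (r - g)
Spread: r - g = 0.1303 - 0.1052 = 0.0251
Substituting: P = $2.78 / 0.0251
P = $110.76

$110.76


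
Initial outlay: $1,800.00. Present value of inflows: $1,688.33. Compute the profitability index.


Formula: PI = PV(cash flows) / initial investment
Substituting: PI = $1,688.33 / $1,800.00
PI = 0.938

0.938


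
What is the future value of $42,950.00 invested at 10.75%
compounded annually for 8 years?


Formula: FV = P * (1 + r)^n
Substituting: FV = $42,950.00 * (1 + 0.1075)^8
Growth factor: (1.1075)^8 = 2.26334
FV = $42,950.00 * 2.26334 = $97,210.47

$97,210.47


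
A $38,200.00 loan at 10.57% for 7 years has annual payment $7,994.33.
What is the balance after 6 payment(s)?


Formula: Balance = PV*(1+r)^k - PMT*((1+r)^k - 1)/r
Growth: (1 + 0.1057)^6 = 1.827359
Accumulated factor: ((1+r)^k - 1)/r = 7.827426
Balance = $38,200.00 * 1.827359 - $7,994.33 * 7.827426
Balance = $7,230.08

$7,230.08


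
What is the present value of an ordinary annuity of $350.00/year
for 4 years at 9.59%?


Formula: PV = PMT * (1 - (1+r)^(-n)) / r
Discount factor: (1 + 0.0959)^(-4) = 0.693292
Bracket: 1 - 0.693292 = 0.306708
PV = $350.00 * 0.306708 / 0.0959 = $1,119.37

$1,119.37


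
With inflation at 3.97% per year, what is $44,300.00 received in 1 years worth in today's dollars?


Formula: Real value = nominal / (1 + inflation)^years
Price level: (1 + 0.0397)^1 = 1.0397
Real value = $44,300.00 / 1.0397 = $42,608.44

$42,608.44


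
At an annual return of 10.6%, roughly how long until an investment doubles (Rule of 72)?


Formula: Years ≈ 72 / r
Substituting: Years ≈ 72 / 10.6
Years ≈ 6.8

6.8 years


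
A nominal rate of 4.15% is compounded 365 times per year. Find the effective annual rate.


Formula: EAR = (1 + r/m)^m - 1
Period rate: r/m = 0.0415 / 365 = 0.000114
Compounding: (1 + 0.000114)^365 = 1.042371
EAR = 1.042371 - 1 = 0.042371

0.042371


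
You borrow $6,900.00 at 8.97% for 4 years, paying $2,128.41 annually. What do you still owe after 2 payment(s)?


Formula: Balance = PV*(1+r)^k - PMT*((1+r)^k - 1)/r
Growth: (1 + 0.0897)^2 = 1.187446
Accumulated factor: ((1+r)^k - 1)/r = 2.0897
Balance = $6,900.00 * 1.187446 - $2,128.41 * 2.0897
Balance = $3,745.64

$3,745.64


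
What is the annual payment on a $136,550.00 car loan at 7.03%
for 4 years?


Formula: PMT = PV * r / (1 - (1+r)^(-n))
Denominator: 1 - (1 + 0.0703)^(-4) = 0.23796
Numerator: $136,550.00 * 0.0703 = 9599.465
PMT = 9599.465 / 0.23796 = $40,340.71

$40,340.71


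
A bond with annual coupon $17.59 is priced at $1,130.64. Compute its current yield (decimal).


Formula: Current yield = annual coupon / price
Substituting: CY = $17.59 / $1,130.64
CY = 0.015558

0.015558
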